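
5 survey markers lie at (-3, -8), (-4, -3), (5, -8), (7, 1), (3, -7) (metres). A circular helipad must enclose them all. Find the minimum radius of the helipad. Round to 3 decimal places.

6.727

The farthest pair is (-3, -8)–(7, 1) with squared distance 181. The circle on this segment as diameter has centre (2, -3.5) and r² = 181/4 = 45.25.
Check (-4, -3): distance² to centre = 36.25 ≤ 45.25, so it lies inside.
All remaining points lie in this disk, and no smaller disk contains both endpoints, so this is the minimum enclosing circle.
r = √(45.25) ≈ 6.727.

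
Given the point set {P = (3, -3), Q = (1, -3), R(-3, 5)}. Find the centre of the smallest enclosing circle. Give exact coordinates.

Side lengths²: PQ² = 4, PR² = 100, QR² = 80.
Since PR² = 100 ≥ 80 + 4 = 84, the angle opposite PR is not acute, so the smallest enclosing circle has PR as diameter.
Centre = midpoint of PR = (0, 1), r² = 100/4 = 25.
Centre = (0, 1).

(0, 1)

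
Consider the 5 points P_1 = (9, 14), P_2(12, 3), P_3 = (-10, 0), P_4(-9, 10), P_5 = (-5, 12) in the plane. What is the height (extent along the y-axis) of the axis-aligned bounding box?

14

max y = 14, min y = 0, so height = 14.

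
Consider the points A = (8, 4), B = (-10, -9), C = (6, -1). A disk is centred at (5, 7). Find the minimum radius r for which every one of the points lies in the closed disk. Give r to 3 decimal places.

21.932

The required radius is the distance from (5, 7) to the farthest point.
Squared distances: 18, 481, 65.
Maximum is 481, attained at B.
r = √481 ≈ 21.932.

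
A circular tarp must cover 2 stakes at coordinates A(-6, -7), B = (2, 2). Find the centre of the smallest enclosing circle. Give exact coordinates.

The smallest circle enclosing two points has them as diameter endpoints.
Centre = midpoint = (-2, -2.5); r² = |AB|²/4 = 145/4 = 36.25.
Centre = (-2, -2.5).

(-2, -2.5)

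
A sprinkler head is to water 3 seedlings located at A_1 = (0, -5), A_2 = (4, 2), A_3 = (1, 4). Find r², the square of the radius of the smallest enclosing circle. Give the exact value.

Side lengths²: A_1A_2² = 65, A_1A_3² = 82, A_2A_3² = 13.
Since A_1A_3² = 82 ≥ 65 + 13 = 78, the angle opposite A_1A_3 is not acute, so the smallest enclosing circle has A_1A_3 as diameter.
Centre = midpoint of A_1A_3 = (0.5, -0.5), r² = 82/4 = 20.5.

20.5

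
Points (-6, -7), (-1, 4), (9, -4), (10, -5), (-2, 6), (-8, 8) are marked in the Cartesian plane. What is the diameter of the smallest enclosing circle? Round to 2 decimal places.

A smallest enclosing disk is always determined by at most three of the input points on its boundary.
The farthest pair is (10, -5)–(-8, 8) with squared distance 493. The circle on this segment as diameter has centre (1, 1.5) and r² = 493/4 = 123.25.
Check (-6, -7): distance² to centre = 121.25 ≤ 123.25, so it lies inside.
All remaining points lie in this disk, and no smaller disk contains both endpoints, so this is the minimum enclosing circle.
Diameter = 2r = 2√(123.25) ≈ 22.20.

22.20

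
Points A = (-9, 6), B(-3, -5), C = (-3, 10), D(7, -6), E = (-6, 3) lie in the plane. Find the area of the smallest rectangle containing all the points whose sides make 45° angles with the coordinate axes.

210

In coordinates u = x + y, v = x − y the rectangle is axis-aligned; the map (x,y)→(u,v) scales areas by 2.
u-values: -3, -8, 7, 1, -3; range = 7 − (-8) = 15.
v-values: -15, 2, -13, 13, -9; range = 13 − (-15) = 28.
Area = (15 × 28) / 2 = 210.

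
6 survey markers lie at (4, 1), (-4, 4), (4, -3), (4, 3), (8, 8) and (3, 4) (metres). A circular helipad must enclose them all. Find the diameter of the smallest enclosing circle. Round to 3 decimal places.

13.568

A smallest enclosing disk is always determined by at most three of the input points on its boundary.
The minimum enclosing circle is determined by three boundary points: (-4, 4), (4, -3), (8, 8).
Their circumcentre is (161/58, 213/58) with r² = 77405/1682.
The farthest remaining point (4, 1) is at distance² 14533/1682 ≤ 77405/1682.
Diameter = 2r = 2√(77405/1682) ≈ 13.568.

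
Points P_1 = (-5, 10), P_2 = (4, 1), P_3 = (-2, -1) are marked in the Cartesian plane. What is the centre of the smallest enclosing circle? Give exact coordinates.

(-0.75, 5.25)

Side lengths²: P_1P_2² = 162, P_1P_3² = 130, P_2P_3² = 40.
Since P_1P_2² = 162 < 130 + 40 = 170, the triangle is acute, so the smallest enclosing circle is the circumcircle.
Circumcentre = (-0.75, 5.25), r² = 40.625.
Centre = (-0.75, 5.25).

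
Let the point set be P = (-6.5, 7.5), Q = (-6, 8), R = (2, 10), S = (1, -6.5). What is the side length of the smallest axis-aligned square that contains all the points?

The bounding box has width 8.5 and height 16.5.
An axis-aligned square enclosing the set must have side ≥ max(width, height).
So the minimum side is max(8.5, 16.5) = 16.5.

16.5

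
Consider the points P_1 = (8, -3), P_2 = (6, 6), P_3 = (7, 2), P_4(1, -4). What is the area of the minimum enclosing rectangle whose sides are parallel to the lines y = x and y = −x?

82.5

In coordinates u = x + y, v = x − y the rectangle is axis-aligned; the map (x,y)→(u,v) scales areas by 2.
u-values: 5, 12, 9, -3; range = 12 − (-3) = 15.
v-values: 11, 0, 5, 5; range = 11 − 0 = 11.
Area = (15 × 11) / 2 = 82.5.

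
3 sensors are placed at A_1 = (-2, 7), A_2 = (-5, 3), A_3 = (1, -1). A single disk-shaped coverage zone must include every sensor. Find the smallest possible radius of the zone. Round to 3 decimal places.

4.279

Side lengths²: A_1A_2² = 25, A_1A_3² = 73, A_2A_3² = 52.
Since A_1A_3² = 73 < 52 + 25 = 77, the triangle is acute, so the smallest enclosing circle is the circumcircle.
Circumcentre = (-13/18, 35/12), r² = 23725/1296.
r = √(23725/1296) ≈ 4.279.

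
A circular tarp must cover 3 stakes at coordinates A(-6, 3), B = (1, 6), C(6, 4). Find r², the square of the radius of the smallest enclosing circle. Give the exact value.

Side lengths²: AB² = 58, AC² = 145, BC² = 29.
Since AC² = 145 ≥ 58 + 29 = 87, the angle opposite AC is not acute, so the smallest enclosing circle has AC as diameter.
Centre = midpoint of AC = (0, 3.5), r² = 145/4 = 36.25.

36.25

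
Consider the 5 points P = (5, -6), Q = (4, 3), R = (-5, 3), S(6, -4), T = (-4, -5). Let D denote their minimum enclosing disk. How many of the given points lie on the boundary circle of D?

2

The minimum enclosing circle of a finite set is fixed by two of the points (as a diameter) or three (as a circumcircle).
The farthest pair is P–R with squared distance 181. The circle on this segment as diameter has centre (0, -1.5) and r² = 181/4 = 45.25.
Check Q: distance² to centre = 36.25 ≤ 45.25, so it lies inside.
All remaining points lie in this disk, and no smaller disk contains both endpoints, so this is the minimum enclosing circle.
The points at distance exactly r from the centre are P, R — 2 points.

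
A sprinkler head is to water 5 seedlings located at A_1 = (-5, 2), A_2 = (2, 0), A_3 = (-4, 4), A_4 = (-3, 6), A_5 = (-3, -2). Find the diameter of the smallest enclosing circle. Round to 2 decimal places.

8.41

The minimum enclosing circle of a finite set is fixed by two of the points (as a diameter) or three (as a circumcircle).
The minimum enclosing circle is determined by three boundary points: A_2, A_4, A_5.
Their circumcentre is (-1.7, 2) with r² = 17.69.
The farthest remaining point A_1 is at distance² 10.89 ≤ 17.69.
Diameter = 2r = 2√(17.69) ≈ 8.41.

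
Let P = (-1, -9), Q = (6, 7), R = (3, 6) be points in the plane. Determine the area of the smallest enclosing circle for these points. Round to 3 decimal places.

239.546

Side lengths²: PQ² = 305, PR² = 241, QR² = 10.
Since PQ² = 305 ≥ 241 + 10 = 251, the angle opposite PQ is not acute, so the smallest enclosing circle has PQ as diameter.
Centre = midpoint of PQ = (2.5, -1), r² = 305/4 = 76.25.
Area = π·r² = π·76.25 ≈ 239.546.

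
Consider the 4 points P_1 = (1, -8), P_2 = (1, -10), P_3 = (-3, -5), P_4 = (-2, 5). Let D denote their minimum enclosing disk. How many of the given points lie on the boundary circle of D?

The farthest pair is P_2–P_4 with squared distance 234. The circle on this segment as diameter has centre (-0.5, -2.5) and r² = 234/4 = 58.5.
Check P_1: distance² to centre = 32.5 ≤ 58.5, so it lies inside.
All remaining points lie in this disk, and no smaller disk contains both endpoints, so this is the minimum enclosing circle.
The points at distance exactly r from the centre are P_2, P_4 — 2 points.

2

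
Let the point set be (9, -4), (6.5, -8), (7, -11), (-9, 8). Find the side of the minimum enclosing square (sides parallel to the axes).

The bounding box has width 18 and height 19.
An axis-aligned square enclosing the set must have side ≥ max(width, height).
So the minimum side is max(18, 19) = 19.

19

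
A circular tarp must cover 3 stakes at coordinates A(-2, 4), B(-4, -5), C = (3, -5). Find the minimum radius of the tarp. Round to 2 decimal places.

Side lengths²: AB² = 85, AC² = 106, BC² = 49.
Since AC² = 106 < 85 + 49 = 134, the triangle is acute, so the smallest enclosing circle is the circumcircle.
Circumcentre = (-0.5, -19/18), r² = 4505/162.
r = √(4505/162) ≈ 5.27.

5.27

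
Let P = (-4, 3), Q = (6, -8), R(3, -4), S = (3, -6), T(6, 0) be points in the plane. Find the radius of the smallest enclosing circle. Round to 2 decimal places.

The minimum enclosing circle of a finite set is fixed by two of the points (as a diameter) or three (as a circumcircle).
The farthest pair is P–Q with squared distance 221. The circle on this segment as diameter has centre (1, -2.5) and r² = 221/4 = 55.25.
Check R: distance² to centre = 6.25 ≤ 55.25, so it lies inside.
All remaining points lie in this disk, and no smaller disk contains both endpoints, so this is the minimum enclosing circle.
r = √(55.25) ≈ 7.43.

7.43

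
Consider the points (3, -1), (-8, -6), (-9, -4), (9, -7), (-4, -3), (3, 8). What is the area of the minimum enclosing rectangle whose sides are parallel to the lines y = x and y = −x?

In coordinates u = x + y, v = x − y the rectangle is axis-aligned; the map (x,y)→(u,v) scales areas by 2.
u-values: 2, -14, -13, 2, -7, 11; range = 11 − (-14) = 25.
v-values: 4, -2, -5, 16, -1, -5; range = 16 − (-5) = 21.
Area = (25 × 21) / 2 = 262.5.

262.5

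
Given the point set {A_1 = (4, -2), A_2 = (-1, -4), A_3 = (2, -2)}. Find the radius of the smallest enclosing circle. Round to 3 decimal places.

Side lengths²: A_1A_2² = 29, A_1A_3² = 4, A_2A_3² = 13.
Since A_1A_2² = 29 ≥ 13 + 4 = 17, the angle opposite A_1A_2 is not acute, so the smallest enclosing circle has A_1A_2 as diameter.
Centre = midpoint of A_1A_2 = (1.5, -3), r² = 29/4 = 7.25.
r = √(7.25) ≈ 2.693.

2.693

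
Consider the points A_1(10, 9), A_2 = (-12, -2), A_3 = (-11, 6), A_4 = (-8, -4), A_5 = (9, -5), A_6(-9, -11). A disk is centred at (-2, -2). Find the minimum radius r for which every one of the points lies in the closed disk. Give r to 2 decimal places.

16.28

The required radius is the distance from (-2, -2) to the farthest point.
Squared distances: 265, 100, 145, 40, 130, 130.
Maximum is 265, attained at A_1.
r = √265 ≈ 16.28.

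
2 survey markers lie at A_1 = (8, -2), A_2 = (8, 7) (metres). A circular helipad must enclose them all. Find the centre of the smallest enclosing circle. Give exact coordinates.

(8, 2.5)

The smallest circle enclosing two points has them as diameter endpoints.
Centre = midpoint = (8, 2.5); r² = |A_1A_2|²/4 = 81/4 = 20.25.
Centre = (8, 2.5).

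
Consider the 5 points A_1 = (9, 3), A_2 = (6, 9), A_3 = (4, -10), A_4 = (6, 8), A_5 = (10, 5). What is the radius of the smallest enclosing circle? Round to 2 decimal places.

9.55

The farthest pair is A_2–A_3 with squared distance 365. The circle on this segment as diameter has centre (5, -0.5) and r² = 365/4 = 91.25.
Check A_1: distance² to centre = 28.25 ≤ 91.25, so it lies inside.
All remaining points lie in this disk, and no smaller disk contains both endpoints, so this is the minimum enclosing circle.
r = √(91.25) ≈ 9.55.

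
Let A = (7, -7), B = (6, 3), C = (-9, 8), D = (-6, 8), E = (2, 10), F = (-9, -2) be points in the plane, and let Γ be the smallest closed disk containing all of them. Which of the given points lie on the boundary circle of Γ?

A smallest enclosing disk is always determined by at most three of the input points on its boundary.
The farthest pair is A–C with squared distance 481. The circle on this segment as diameter has centre (-1, 0.5) and r² = 481/4 = 120.25.
Check B: distance² to centre = 55.25 ≤ 120.25, so it lies inside.
All remaining points lie in this disk, and no smaller disk contains both endpoints, so this is the minimum enclosing circle.
The points at distance exactly r from the centre are A, C — 2 points.

A, C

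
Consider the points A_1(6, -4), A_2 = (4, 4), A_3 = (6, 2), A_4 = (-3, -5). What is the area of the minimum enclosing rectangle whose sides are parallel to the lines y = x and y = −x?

In coordinates u = x + y, v = x − y the rectangle is axis-aligned; the map (x,y)→(u,v) scales areas by 2.
u-values: 2, 8, 8, -8; range = 8 − (-8) = 16.
v-values: 10, 0, 4, 2; range = 10 − 0 = 10.
Area = (16 × 10) / 2 = 80.

80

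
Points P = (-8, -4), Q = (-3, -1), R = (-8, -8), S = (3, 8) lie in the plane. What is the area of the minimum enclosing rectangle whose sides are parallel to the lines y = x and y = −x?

In coordinates u = x + y, v = x − y the rectangle is axis-aligned; the map (x,y)→(u,v) scales areas by 2.
u-values: -12, -4, -16, 11; range = 11 − (-16) = 27.
v-values: -4, -2, 0, -5; range = 0 − (-5) = 5.
Area = (27 × 5) / 2 = 67.5.

67.5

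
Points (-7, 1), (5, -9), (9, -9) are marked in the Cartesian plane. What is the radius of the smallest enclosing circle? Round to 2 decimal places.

9.43

Call the three points A, B, C in the order given.
Side lengths²: AB² = 244, AC² = 356, BC² = 16.
Since AC² = 356 ≥ 244 + 16 = 260, the angle opposite AC is not acute, so the smallest enclosing circle has AC as diameter.
Centre = midpoint of AC = (1, -4), r² = 356/4 = 89.
r = √89 ≈ 9.43.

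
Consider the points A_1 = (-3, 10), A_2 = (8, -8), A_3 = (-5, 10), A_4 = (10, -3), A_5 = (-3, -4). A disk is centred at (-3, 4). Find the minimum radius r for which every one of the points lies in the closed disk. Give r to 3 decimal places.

16.279

The required radius is the distance from (-3, 4) to the farthest point.
Squared distances: 36, 265, 40, 218, 64.
Maximum is 265, attained at A_2.
r = √265 ≈ 16.279.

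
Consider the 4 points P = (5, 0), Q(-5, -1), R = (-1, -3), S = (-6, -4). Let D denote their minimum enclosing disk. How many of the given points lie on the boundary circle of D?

By Welzl's lemma the MEC is supported by two points (diametrically opposite) or three points (on a circumcircle).
The farthest pair is P–S with squared distance 137. The circle on this segment as diameter has centre (-0.5, -2) and r² = 137/4 = 34.25.
Check Q: distance² to centre = 21.25 ≤ 34.25, so it lies inside.
All remaining points lie in this disk, and no smaller disk contains both endpoints, so this is the minimum enclosing circle.
The points at distance exactly r from the centre are P, S — 2 points.

2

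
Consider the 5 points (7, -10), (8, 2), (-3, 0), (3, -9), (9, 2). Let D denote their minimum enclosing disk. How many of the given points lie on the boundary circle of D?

3

The minimum enclosing circle is determined by three boundary points: (7, -10), (-3, 0), (9, 2).
Their circumcentre is (26/7, -23/7) with r² = 2738/49.
The farthest remaining point (8, 2) is at distance² 2269/49 ≤ 2738/49.
The points at distance exactly r from the centre are (7, -10), (-3, 0), (9, 2) — 3 points.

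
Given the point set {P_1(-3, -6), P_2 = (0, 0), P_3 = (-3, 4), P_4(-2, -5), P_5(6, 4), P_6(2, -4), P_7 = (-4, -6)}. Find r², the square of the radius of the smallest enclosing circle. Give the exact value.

The minimum enclosing circle of a finite set is fixed by two of the points (as a diameter) or three (as a circumcircle).
The farthest pair is P_5–P_7 with squared distance 200. The circle on this segment as diameter has centre (1, -1) and r² = 200/4 = 50.
Check P_1: distance² to centre = 41 ≤ 50, so it lies inside.
All remaining points lie in this disk, and no smaller disk contains both endpoints, so this is the minimum enclosing circle.

50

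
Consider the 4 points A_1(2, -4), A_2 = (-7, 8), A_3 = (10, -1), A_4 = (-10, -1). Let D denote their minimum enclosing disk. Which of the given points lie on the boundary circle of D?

A_2, A_3, A_4

The minimum enclosing circle is determined by three boundary points: A_2, A_3, A_4.
Their circumcentre is (0, 2/3) with r² = 925/9.
The farthest remaining point A_1 is at distance² 232/9 ≤ 925/9.
The points at distance exactly r from the centre are A_2, A_3, A_4 — 3 points.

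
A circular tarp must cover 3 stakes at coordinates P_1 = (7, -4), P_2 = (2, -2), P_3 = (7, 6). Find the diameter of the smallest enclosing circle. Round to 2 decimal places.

Side lengths²: P_1P_2² = 29, P_1P_3² = 100, P_2P_3² = 89.
Since P_1P_3² = 100 < 89 + 29 = 118, the triangle is acute, so the smallest enclosing circle is the circumcircle.
Circumcentre = (6.1, 1), r² = 25.81.
Diameter = 2r = 2√(25.81) ≈ 10.16.

10.16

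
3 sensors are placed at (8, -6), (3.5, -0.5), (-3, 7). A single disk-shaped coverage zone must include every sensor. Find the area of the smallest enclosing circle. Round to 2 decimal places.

227.77

Call the three points A, B, C in the order given.
Side lengths²: AB² = 50.5, AC² = 290, BC² = 98.5.
Since AC² = 290 ≥ 98.5 + 50.5 = 149, the angle opposite AC is not acute, so the smallest enclosing circle has AC as diameter.
Centre = midpoint of AC = (2.5, 0.5), r² = 290/4 = 72.5.
Area = π·r² = π·72.5 ≈ 227.77.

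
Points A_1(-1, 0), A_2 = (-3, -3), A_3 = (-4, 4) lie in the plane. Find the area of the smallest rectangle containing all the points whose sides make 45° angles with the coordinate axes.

In coordinates u = x + y, v = x − y the rectangle is axis-aligned; the map (x,y)→(u,v) scales areas by 2.
u-values: -1, -6, 0; range = 0 − (-6) = 6.
v-values: -1, 0, -8; range = 0 − (-8) = 8.
Area = (6 × 8) / 2 = 24.

24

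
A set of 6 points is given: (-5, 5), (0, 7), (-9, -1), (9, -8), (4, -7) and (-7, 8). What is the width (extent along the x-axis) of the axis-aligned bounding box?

18

max x = 9, min x = -9, so width = 18.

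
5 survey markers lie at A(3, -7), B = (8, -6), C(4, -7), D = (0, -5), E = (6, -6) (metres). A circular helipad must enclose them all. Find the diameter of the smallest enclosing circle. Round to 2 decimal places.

The minimum enclosing circle of a finite set is fixed by two of the points (as a diameter) or three (as a circumcircle).
The farthest pair is B–D with squared distance 65. The circle on this segment as diameter has centre (4, -5.5) and r² = 65/4 = 16.25.
Check A: distance² to centre = 3.25 ≤ 16.25, so it lies inside.
All remaining points lie in this disk, and no smaller disk contains both endpoints, so this is the minimum enclosing circle.
Diameter = 2r = 2√(16.25) ≈ 8.06.

8.06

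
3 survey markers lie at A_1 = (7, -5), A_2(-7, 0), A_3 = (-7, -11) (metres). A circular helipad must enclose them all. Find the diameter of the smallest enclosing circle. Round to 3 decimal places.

16.174

Side lengths²: A_1A_2² = 221, A_1A_3² = 232, A_2A_3² = 121.
Since A_1A_3² = 232 < 221 + 121 = 342, the triangle is acute, so the smallest enclosing circle is the circumcircle.
Circumcentre = (-15/14, -5.5), r² = 6409/98.
Diameter = 2r = 2√(6409/98) ≈ 16.174.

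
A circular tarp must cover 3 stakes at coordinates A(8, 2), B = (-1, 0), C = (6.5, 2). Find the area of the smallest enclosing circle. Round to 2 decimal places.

66.76

Side lengths²: AB² = 85, AC² = 2.25, BC² = 60.25.
Since AB² = 85 ≥ 60.25 + 2.25 = 62.5, the angle opposite AB is not acute, so the smallest enclosing circle has AB as diameter.
Centre = midpoint of AB = (3.5, 1), r² = 85/4 = 21.25.
Area = π·r² = π·21.25 ≈ 66.76.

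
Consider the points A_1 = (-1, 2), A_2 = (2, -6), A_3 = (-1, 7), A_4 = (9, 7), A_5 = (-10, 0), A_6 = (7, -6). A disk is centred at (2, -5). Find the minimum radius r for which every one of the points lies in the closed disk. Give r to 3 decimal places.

The required radius is the distance from (2, -5) to the farthest point.
Squared distances: 58, 1, 153, 193, 169, 26.
Maximum is 193, attained at A_4.
r = √193 ≈ 13.892.

13.892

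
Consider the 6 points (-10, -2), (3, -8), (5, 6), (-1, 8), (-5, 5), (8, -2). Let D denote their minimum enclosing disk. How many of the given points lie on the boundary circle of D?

The minimum enclosing circle of a finite set is fixed by two of the points (as a diameter) or three (as a circumcircle).
The minimum enclosing circle is determined by three boundary points: (-10, -2), (5, 6), (8, -2).
Their circumcentre is (-1, -0.8125) with r² = 82.41015625.
The farthest remaining point (-1, 8) is at distance² 77.66015625 ≤ 82.41015625.
The points at distance exactly r from the centre are (-10, -2), (5, 6), (8, -2) — 3 points.

3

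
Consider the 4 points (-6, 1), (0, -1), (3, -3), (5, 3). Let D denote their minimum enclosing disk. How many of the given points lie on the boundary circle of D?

The minimum enclosing circle is determined by three boundary points: (-6, 1), (3, -3), (5, 3).
Their circumcentre is (-25/62, 91/62) with r² = 60625/1922.
The farthest remaining point (0, -1) is at distance² 12017/1922 ≤ 60625/1922.
The points at distance exactly r from the centre are (-6, 1), (3, -3), (5, 3) — 3 points.

3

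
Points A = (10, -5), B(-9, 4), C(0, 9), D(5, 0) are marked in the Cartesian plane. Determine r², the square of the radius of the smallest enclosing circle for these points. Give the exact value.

110.5

By Welzl's lemma the MEC is supported by two points (diametrically opposite) or three points (on a circumcircle).
The farthest pair is A–B with squared distance 442. The circle on this segment as diameter has centre (0.5, -0.5) and r² = 442/4 = 110.5.
Check C: distance² to centre = 90.5 ≤ 110.5, so it lies inside.
All remaining points lie in this disk, and no smaller disk contains both endpoints, so this is the minimum enclosing circle.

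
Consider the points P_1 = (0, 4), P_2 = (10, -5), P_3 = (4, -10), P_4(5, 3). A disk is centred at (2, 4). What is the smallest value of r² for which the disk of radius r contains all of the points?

The required radius is the distance from (2, 4) to the farthest point.
Squared distances: 4, 145, 200, 10.
Maximum is 200, attained at P_3.

200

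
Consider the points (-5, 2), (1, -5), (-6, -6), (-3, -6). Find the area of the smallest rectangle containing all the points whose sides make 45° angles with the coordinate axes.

In coordinates u = x + y, v = x − y the rectangle is axis-aligned; the map (x,y)→(u,v) scales areas by 2.
u-values: -3, -4, -12, -9; range = -3 − (-12) = 9.
v-values: -7, 6, 0, 3; range = 6 − (-7) = 13.
Area = (9 × 13) / 2 = 58.5.

58.5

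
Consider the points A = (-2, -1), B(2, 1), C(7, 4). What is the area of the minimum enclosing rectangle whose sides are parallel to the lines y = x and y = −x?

In coordinates u = x + y, v = x − y the rectangle is axis-aligned; the map (x,y)→(u,v) scales areas by 2.
u-values: -3, 3, 11; range = 11 − (-3) = 14.
v-values: -1, 1, 3; range = 3 − (-1) = 4.
Area = (14 × 4) / 2 = 28.

28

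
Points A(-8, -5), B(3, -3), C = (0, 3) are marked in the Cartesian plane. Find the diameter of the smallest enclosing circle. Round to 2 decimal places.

Side lengths²: AB² = 125, AC² = 128, BC² = 45.
Since AC² = 128 < 125 + 45 = 170, the triangle is acute, so the smallest enclosing circle is the circumcircle.
Circumcentre = (-17/6, -13/6), r² = 625/18.
Diameter = 2r = 2√(625/18) ≈ 11.79.

11.79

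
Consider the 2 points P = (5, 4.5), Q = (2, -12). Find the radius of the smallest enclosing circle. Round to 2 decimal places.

The smallest circle enclosing two points has them as diameter endpoints.
Centre = midpoint = (3.5, -3.75); r² = |PQ|²/4 = 281.25/4 = 70.3125.
r = √(70.3125) ≈ 8.39.

8.39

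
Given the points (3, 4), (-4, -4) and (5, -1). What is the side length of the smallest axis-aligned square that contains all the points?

The bounding box has width 9 and height 8.
An axis-aligned square enclosing the set must have side ≥ max(width, height).
So the minimum side is max(9, 8) = 9.

9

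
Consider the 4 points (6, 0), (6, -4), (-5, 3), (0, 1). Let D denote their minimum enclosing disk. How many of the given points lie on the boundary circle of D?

2

By Welzl's lemma the MEC is supported by two points (diametrically opposite) or three points (on a circumcircle).
The farthest pair is (6, -4)–(-5, 3) with squared distance 170. The circle on this segment as diameter has centre (0.5, -0.5) and r² = 170/4 = 42.5.
Check (6, 0): distance² to centre = 30.5 ≤ 42.5, so it lies inside.
All remaining points lie in this disk, and no smaller disk contains both endpoints, so this is the minimum enclosing circle.
The points at distance exactly r from the centre are (6, -4), (-5, 3) — 2 points.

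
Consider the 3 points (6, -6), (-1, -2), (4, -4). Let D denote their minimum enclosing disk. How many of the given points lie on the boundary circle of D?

2

Call the three points A, B, C in the order given.
Side lengths²: AB² = 65, AC² = 8, BC² = 29.
Since AB² = 65 ≥ 29 + 8 = 37, the angle opposite AB is not acute, so the smallest enclosing circle has AB as diameter.
Centre = midpoint of AB = (2.5, -4), r² = 65/4 = 16.25.
The points at distance exactly r from the centre are (6, -6), (-1, -2) — 2 points.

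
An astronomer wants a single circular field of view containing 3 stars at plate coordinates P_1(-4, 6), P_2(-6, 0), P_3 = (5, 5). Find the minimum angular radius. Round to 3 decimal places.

Side lengths²: P_1P_2² = 40, P_1P_3² = 82, P_2P_3² = 146.
Since P_2P_3² = 146 ≥ 82 + 40 = 122, the angle opposite P_2P_3 is not acute, so the smallest enclosing circle has P_2P_3 as diameter.
Centre = midpoint of P_2P_3 = (-0.5, 2.5), r² = 146/4 = 36.5.
r = √(36.5) ≈ 6.042.

6.042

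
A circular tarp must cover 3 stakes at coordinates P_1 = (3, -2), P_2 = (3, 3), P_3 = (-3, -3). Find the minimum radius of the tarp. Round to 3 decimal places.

4.243

Side lengths²: P_1P_2² = 25, P_1P_3² = 37, P_2P_3² = 72.
Since P_2P_3² = 72 ≥ 37 + 25 = 62, the angle opposite P_2P_3 is not acute, so the smallest enclosing circle has P_2P_3 as diameter.
Centre = midpoint of P_2P_3 = (0, 0), r² = 72/4 = 18.
r = √18 ≈ 4.243.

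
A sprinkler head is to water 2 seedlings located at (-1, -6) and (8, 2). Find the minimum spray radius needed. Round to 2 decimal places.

6.02

The smallest circle enclosing two points has them as diameter endpoints.
Centre = midpoint = (3.5, -2); r² = |(-1, -6)−(8, 2)|²/4 = 145/4 = 36.25.
r = √(36.25) ≈ 6.02.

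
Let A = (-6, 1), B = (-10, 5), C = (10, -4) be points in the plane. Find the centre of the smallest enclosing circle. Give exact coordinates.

(0, 0.5)

Side lengths²: AB² = 32, AC² = 281, BC² = 481.
Since BC² = 481 ≥ 281 + 32 = 313, the angle opposite BC is not acute, so the smallest enclosing circle has BC as diameter.
Centre = midpoint of BC = (0, 0.5), r² = 481/4 = 120.25.
Centre = (0, 0.5).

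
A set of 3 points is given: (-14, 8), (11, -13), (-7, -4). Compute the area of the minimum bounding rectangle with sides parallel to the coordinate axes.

525

x ranges over [-14, 11], width 25.
y ranges over [-13, 8], height 21.
Area = 25 × 21 = 525.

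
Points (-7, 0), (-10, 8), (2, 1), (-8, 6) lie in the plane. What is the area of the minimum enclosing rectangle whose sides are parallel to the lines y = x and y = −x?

In coordinates u = x + y, v = x − y the rectangle is axis-aligned; the map (x,y)→(u,v) scales areas by 2.
u-values: -7, -2, 3, -2; range = 3 − (-7) = 10.
v-values: -7, -18, 1, -14; range = 1 − (-18) = 19.
Area = (10 × 19) / 2 = 95.

95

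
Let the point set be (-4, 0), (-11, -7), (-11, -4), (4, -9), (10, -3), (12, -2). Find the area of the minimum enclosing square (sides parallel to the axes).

529

The bounding box has width 23 and height 9.
An axis-aligned square enclosing the set must have side ≥ max(width, height).
So the minimum side is max(23, 9) = 23.
Area = 23² = 529.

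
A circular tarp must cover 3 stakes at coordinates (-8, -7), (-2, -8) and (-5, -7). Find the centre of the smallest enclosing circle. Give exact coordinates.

Call the three points A, B, C in the order given.
Side lengths²: AB² = 37, AC² = 9, BC² = 10.
Since AB² = 37 ≥ 10 + 9 = 19, the angle opposite AB is not acute, so the smallest enclosing circle has AB as diameter.
Centre = midpoint of AB = (-5, -7.5), r² = 37/4 = 9.25.
Centre = (-5, -7.5).

(-5, -7.5)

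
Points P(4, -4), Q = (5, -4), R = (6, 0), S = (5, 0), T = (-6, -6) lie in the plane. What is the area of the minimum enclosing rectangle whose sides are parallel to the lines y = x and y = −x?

In coordinates u = x + y, v = x − y the rectangle is axis-aligned; the map (x,y)→(u,v) scales areas by 2.
u-values: 0, 1, 6, 5, -12; range = 6 − (-12) = 18.
v-values: 8, 9, 6, 5, 0; range = 9 − 0 = 9.
Area = (18 × 9) / 2 = 81.

81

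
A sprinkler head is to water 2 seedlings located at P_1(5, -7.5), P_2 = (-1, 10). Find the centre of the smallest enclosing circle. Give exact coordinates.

(2, 1.25)

The smallest circle enclosing two points has them as diameter endpoints.
Centre = midpoint = (2, 1.25); r² = |P_1P_2|²/4 = 342.25/4 = 85.5625.
Centre = (2, 1.25).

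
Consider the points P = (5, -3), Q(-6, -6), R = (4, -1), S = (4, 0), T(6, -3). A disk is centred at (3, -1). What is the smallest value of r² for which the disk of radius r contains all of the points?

The required radius is the distance from (3, -1) to the farthest point.
Squared distances: 8, 106, 1, 2, 13.
Maximum is 106, attained at Q.

106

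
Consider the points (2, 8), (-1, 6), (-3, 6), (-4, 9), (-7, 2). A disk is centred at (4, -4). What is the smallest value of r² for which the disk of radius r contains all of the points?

The required radius is the distance from (4, -4) to the farthest point.
Squared distances: 148, 125, 149, 233, 157.
Maximum is 233, attained at (-4, 9).

233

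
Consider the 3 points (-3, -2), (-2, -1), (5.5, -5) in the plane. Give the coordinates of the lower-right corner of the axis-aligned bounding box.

(5.5, -5)

x-range [-3, 5.5], y-range [-5, -1].
The lower-right corner is (5.5, -5).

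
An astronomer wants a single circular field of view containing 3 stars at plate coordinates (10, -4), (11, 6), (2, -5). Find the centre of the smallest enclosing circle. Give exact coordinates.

(6.5, 0.5)

Call the three points A, B, C in the order given.
Side lengths²: AB² = 101, AC² = 65, BC² = 202.
Since BC² = 202 ≥ 101 + 65 = 166, the angle opposite BC is not acute, so the smallest enclosing circle has BC as diameter.
Centre = midpoint of BC = (6.5, 0.5), r² = 202/4 = 50.5.
Centre = (6.5, 0.5).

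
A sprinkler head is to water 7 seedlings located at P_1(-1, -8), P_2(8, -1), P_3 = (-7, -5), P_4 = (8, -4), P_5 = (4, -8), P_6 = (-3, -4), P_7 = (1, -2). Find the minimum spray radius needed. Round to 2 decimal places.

7.76

By Welzl's lemma the MEC is supported by two points (diametrically opposite) or three points (on a circumcircle).
The farthest pair is P_2–P_3 with squared distance 241. The circle on this segment as diameter has centre (0.5, -3) and r² = 241/4 = 60.25.
Check P_1: distance² to centre = 27.25 ≤ 60.25, so it lies inside.
All remaining points lie in this disk, and no smaller disk contains both endpoints, so this is the minimum enclosing circle.
r = √(60.25) ≈ 7.76.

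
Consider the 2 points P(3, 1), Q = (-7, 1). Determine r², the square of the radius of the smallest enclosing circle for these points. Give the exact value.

25

The smallest circle enclosing two points has them as diameter endpoints.
Centre = midpoint = (-2, 1); r² = |PQ|²/4 = 100/4 = 25.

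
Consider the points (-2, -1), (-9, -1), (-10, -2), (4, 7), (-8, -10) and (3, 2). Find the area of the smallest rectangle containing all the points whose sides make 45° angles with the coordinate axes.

In coordinates u = x + y, v = x − y the rectangle is axis-aligned; the map (x,y)→(u,v) scales areas by 2.
u-values: -3, -10, -12, 11, -18, 5; range = 11 − (-18) = 29.
v-values: -1, -8, -8, -3, 2, 1; range = 2 − (-8) = 10.
Area = (29 × 10) / 2 = 145.

145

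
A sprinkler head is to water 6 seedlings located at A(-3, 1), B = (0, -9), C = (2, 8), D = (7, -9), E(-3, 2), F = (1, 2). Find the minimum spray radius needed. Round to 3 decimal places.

By Welzl's lemma the MEC is supported by two points (diametrically opposite) or three points (on a circumcircle).
The minimum enclosing circle is determined by three boundary points: B, C, D.
Their circumcentre is (3.5, -27/34) with r² = 46001/578.
The farthest remaining point E is at distance² 28933/578 ≤ 46001/578.
r = √(46001/578) ≈ 8.921.

8.921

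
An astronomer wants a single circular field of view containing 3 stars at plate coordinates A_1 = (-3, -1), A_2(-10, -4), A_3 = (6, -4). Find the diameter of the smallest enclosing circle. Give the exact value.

16

Side lengths²: A_1A_2² = 58, A_1A_3² = 90, A_2A_3² = 256.
Since A_2A_3² = 256 ≥ 90 + 58 = 148, the angle opposite A_2A_3 is not acute, so the smallest enclosing circle has A_2A_3 as diameter.
Centre = midpoint of A_2A_3 = (-2, -4), r² = 256/4 = 64.
Diameter = 2r = 2√64 = 16.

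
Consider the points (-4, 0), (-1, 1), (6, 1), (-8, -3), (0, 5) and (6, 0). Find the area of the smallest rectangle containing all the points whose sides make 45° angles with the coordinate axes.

In coordinates u = x + y, v = x − y the rectangle is axis-aligned; the map (x,y)→(u,v) scales areas by 2.
u-values: -4, 0, 7, -11, 5, 6; range = 7 − (-11) = 18.
v-values: -4, -2, 5, -5, -5, 6; range = 6 − (-5) = 11.
Area = (18 × 11) / 2 = 99.

99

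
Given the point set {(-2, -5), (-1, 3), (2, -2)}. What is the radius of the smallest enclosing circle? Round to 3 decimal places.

Call the three points A, B, C in the order given.
Side lengths²: AB² = 65, AC² = 25, BC² = 34.
Since AB² = 65 ≥ 34 + 25 = 59, the angle opposite AB is not acute, so the smallest enclosing circle has AB as diameter.
Centre = midpoint of AB = (-1.5, -1), r² = 65/4 = 16.25.
r = √(16.25) ≈ 4.031.

4.031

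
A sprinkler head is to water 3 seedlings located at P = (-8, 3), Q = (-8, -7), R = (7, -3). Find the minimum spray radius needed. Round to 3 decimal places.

8.360

Side lengths²: PQ² = 100, PR² = 261, QR² = 241.
Since PR² = 261 < 241 + 100 = 341, the triangle is acute, so the smallest enclosing circle is the circumcircle.
Circumcentre = (-1.3, -2), r² = 69.89.
r = √(69.89) ≈ 8.360.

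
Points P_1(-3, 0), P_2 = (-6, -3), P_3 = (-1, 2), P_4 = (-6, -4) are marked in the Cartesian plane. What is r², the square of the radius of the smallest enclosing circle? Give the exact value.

15.25

The minimum enclosing circle of a finite set is fixed by two of the points (as a diameter) or three (as a circumcircle).
The farthest pair is P_3–P_4 with squared distance 61. The circle on this segment as diameter has centre (-3.5, -1) and r² = 61/4 = 15.25.
Check P_1: distance² to centre = 1.25 ≤ 15.25, so it lies inside.
All remaining points lie in this disk, and no smaller disk contains both endpoints, so this is the minimum enclosing circle.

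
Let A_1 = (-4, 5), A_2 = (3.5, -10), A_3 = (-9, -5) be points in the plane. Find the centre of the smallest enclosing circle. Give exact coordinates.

(-0.875, -2.8125)

Side lengths²: A_1A_2² = 281.25, A_1A_3² = 125, A_2A_3² = 181.25.
Since A_1A_2² = 281.25 < 181.25 + 125 = 306.25, the triangle is acute, so the smallest enclosing circle is the circumcircle.
Circumcentre = (-0.875, -2.8125), r² = 70.80078125.
Centre = (-0.875, -2.8125).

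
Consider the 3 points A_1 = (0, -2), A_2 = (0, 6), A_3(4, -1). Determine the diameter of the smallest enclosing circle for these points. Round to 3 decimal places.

8.310

Side lengths²: A_1A_2² = 64, A_1A_3² = 17, A_2A_3² = 65.
Since A_2A_3² = 65 < 64 + 17 = 81, the triangle is acute, so the smallest enclosing circle is the circumcircle.
Circumcentre = (1.125, 2), r² = 17.265625.
Diameter = 2r = 2√(17.265625) ≈ 8.310.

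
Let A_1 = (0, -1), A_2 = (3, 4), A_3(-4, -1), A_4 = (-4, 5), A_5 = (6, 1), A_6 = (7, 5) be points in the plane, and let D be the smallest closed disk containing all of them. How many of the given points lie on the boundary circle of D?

A smallest enclosing disk is always determined by at most three of the input points on its boundary.
The farthest pair is A_3–A_6 with squared distance 157. The circle on this segment as diameter has centre (1.5, 2) and r² = 157/4 = 39.25.
Check A_1: distance² to centre = 11.25 ≤ 39.25, so it lies inside.
All remaining points lie in this disk, and no smaller disk contains both endpoints, so this is the minimum enclosing circle.
The points at distance exactly r from the centre are A_3, A_4, A_6 — 3 points.

3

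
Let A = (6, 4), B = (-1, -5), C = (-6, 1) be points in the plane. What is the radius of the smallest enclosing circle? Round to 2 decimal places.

6.33

Side lengths²: AB² = 130, AC² = 153, BC² = 61.
Since AC² = 153 < 130 + 61 = 191, the triangle is acute, so the smallest enclosing circle is the circumcircle.
Circumcentre = (19/58, 69/58), r² = 67405/1682.
r = √(67405/1682) ≈ 6.33.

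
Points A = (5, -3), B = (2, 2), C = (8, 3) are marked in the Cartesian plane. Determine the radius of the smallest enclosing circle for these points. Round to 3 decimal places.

3.605

Side lengths²: AB² = 34, AC² = 45, BC² = 37.
Since AC² = 45 < 37 + 34 = 71, the triangle is acute, so the smallest enclosing circle is the circumcircle.
Circumcentre = (117/22, 13/22), r² = 3145/242.
r = √(3145/242) ≈ 3.605.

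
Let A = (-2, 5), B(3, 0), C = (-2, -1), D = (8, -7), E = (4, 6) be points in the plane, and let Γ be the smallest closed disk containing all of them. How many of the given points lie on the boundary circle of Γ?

2

By Welzl's lemma the MEC is supported by two points (diametrically opposite) or three points (on a circumcircle).
The farthest pair is A–D with squared distance 244. The circle on this segment as diameter has centre (3, -1) and r² = 244/4 = 61.
Check B: distance² to centre = 1 ≤ 61, so it lies inside.
All remaining points lie in this disk, and no smaller disk contains both endpoints, so this is the minimum enclosing circle.
The points at distance exactly r from the centre are A, D — 2 points.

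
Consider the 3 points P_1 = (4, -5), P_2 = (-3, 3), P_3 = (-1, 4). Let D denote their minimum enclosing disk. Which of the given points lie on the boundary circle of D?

P_1, P_2

Side lengths²: P_1P_2² = 113, P_1P_3² = 106, P_2P_3² = 5.
Since P_1P_2² = 113 ≥ 106 + 5 = 111, the angle opposite P_1P_2 is not acute, so the smallest enclosing circle has P_1P_2 as diameter.
Centre = midpoint of P_1P_2 = (0.5, -1), r² = 113/4 = 28.25.
The points at distance exactly r from the centre are P_1, P_2 — 2 points.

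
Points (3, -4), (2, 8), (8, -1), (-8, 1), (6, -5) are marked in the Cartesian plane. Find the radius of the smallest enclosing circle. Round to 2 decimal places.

8.06

The minimum enclosing circle of a finite set is fixed by two of the points (as a diameter) or three (as a circumcircle).
The minimum enclosing circle is determined by three boundary points: (2, 8), (8, -1), (-8, 1).
Their circumcentre is (1/44, 2/11) with r² = 125905/1936.
The farthest remaining point (6, -5) is at distance² 121153/1936 ≤ 125905/1936.
r = √(125905/1936) ≈ 8.06.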